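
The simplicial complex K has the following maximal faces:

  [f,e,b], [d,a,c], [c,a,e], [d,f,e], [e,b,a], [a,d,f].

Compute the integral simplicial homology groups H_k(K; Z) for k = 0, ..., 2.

Order the vertices as a < b < c < d < e < f. Listing each simplex with vertices in this order, K has dimension 2 with simplices:

  0-simplices (6): a, b, c, d, e, f
  1-simplices (12): ab, ac, ad, ae, af, be, bf, cd, ce, de, df, ef
  2-simplices (6): abe, acd, ace, adf, bef, def

giving chain groups C_0 ≅ Z^6, C_1 ≅ Z^12, C_2 ≅ Z^6.

Boundary ∂_1: C_1 → C_0 maps an edge to its endpoints' difference, ∂[p,q] = q − p. For instance
  ∂af = f − a.
This gives a 6×12 integer matrix of rank 5; reducing to Smith normal form yields diagonal entries (1,1,1,1,1).

Boundary ∂_2: C_2 → C_1 maps a triangle to the signed sum of its edges. For instance
  ∂adf = df − af + ad,
  ∂acd = cd − ad + ac.
As a 12×6 matrix over Z this has rank 6, with invariant factors (1,1,1,1,1,1).

Now H_k = ker ∂_k / im ∂_{k+1}, so:

  H_0: rank C_0 − rank ∂_1 = 6 − 5 = 1, and the invariant factors of ∂_1 are all 1, so H_0 ≅ Z.
  H_1: rank ker ∂_1 − rank ∂_2 = (12 − 5) − 6 = 1, and the invariant factors of ∂_2 are all 1, so H_1 ≅ Z.
  H_2: rank ker ∂_2 − rank ∂_3 = (6 − 6) − 0 = 0, and there is no ∂_3, so H_2 ≅ 0.

As a check, the Euler characteristic is 6 − 12 + 6 = 0, which agrees with 1 − 1 + 0 = 0.

H_0 = Z,  H_1 = Z,  H_2 = 0.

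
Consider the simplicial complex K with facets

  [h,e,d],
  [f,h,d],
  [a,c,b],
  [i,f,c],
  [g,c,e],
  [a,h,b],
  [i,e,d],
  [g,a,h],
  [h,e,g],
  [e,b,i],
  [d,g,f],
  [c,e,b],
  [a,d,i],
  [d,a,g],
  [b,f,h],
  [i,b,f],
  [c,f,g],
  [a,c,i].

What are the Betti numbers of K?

Take the total order a < b < c < d < e < f < g < h < i on the vertex set. Then K (dimension 2) consists of the simplices:

  0-simplices (9): a, b, c, d, e, f, g, h, i
  1-simplices (27): ab, ac, ad, ag, ah, ai, bc, be, bf, bh, bi, ce, cf, cg, ci, de, df, dg, dh, di, eg, eh, ei, fg, fh, fi, gh
  2-simplices (18): abc, abh, aci, adg, adi, agh, bce, bei, bfh, bfi, ceg, cfg, cfi, deh, dei, dfg, dfh, egh

Hence C_0 ≅ Z^9, C_1 ≅ Z^27, C_2 ≅ Z^18.

The boundary map ∂_1: C_1 → C_0 sends each edge [p,q] (with p < q) to q − p. For instance
  ∂fg = g − f.
This gives a 9×27 integer matrix of rank 8; reducing to Smith normal form yields diagonal entries (1,1,1,1,1,1,1,1).

∂_2: C_2 → C_1 sends each 2-simplex [p,q,r] to [q,r] − [p,r] + [p,q]. For instance
  ∂cfi = fi − ci + cf,
  ∂dei = ei − di + de.
This gives a 27×18 integer matrix of rank 18; reducing to Smith normal form yields diagonal entries (1,1,1,1,1,1,1,1,1,1,1,1,1,1,1,1,1,2).

From H_k ≅ ker(∂_k) / im(∂_{k+1}) we obtain:

  H_0: rank C_0 − rank ∂_1 = 9 − 8 = 1, and the invariant factors of ∂_1 are all 1, so H_0 ≅ Z.
  H_1: rank ker ∂_1 − rank ∂_2 = (27 − 8) − 18 = 1, and ∂_2 has invariant factor 2 > 1, so H_1 ≅ Z × Z/2.
  H_2: rank ker ∂_2 − rank ∂_3 = (18 − 18) − 0 = 0, and there is no ∂_3, so H_2 ≅ 0.

(K is a triangulation of the Klein bottle.)

Hence the Betti numbers are b_0 = 1, b_1 = 1, b_2 = 0.

b_0 = 1, b_1 = 1, b_2 = 0.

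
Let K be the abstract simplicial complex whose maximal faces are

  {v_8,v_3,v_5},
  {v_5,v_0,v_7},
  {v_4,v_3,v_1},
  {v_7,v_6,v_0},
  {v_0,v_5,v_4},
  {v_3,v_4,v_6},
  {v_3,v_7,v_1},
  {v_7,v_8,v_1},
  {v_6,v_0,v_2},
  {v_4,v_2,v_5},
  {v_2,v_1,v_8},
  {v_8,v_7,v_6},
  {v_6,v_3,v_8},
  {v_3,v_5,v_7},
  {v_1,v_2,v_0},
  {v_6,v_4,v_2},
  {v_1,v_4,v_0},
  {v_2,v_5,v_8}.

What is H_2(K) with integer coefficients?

We work with the vertex ordering v_0 < v_1 < v_2 < v_3 < v_4 < v_5 < v_6 < v_7 < v_8. The simplices of K, each written with vertices in increasing order, are:

  0-simplices (9): [v_0], [v_1], [v_2], [v_3], [v_4], [v_5], [v_6], [v_7], [v_8]
  1-simplices (27): (27 of them)
  2-simplices (18): (18 of them)

Hence C_0 ≅ Z^9, C_1 ≅ Z^27, C_2 ≅ Z^18.

Boundary ∂_1: C_1 → C_0 maps an edge to its endpoints' difference, ∂[p,q] = q − p. For instance
  ∂[v_1,v_8] = [v_8] − [v_1].
The resulting 9×27 matrix has rank 8, and its Smith normal form has invariant factors (1,1,1,1,1,1,1,1).

The boundary map ∂_2: C_2 → C_1 maps a triangle to the signed sum of its edges. For instance
  ∂[v_2,v_4,v_6] = [v_4,v_6] − [v_2,v_6] + [v_2,v_4],
  ∂[v_2,v_4,v_5] = [v_4,v_5] − [v_2,v_5] + [v_2,v_4].
The resulting 27×18 matrix has rank 18, and its Smith normal form has invariant factors (1,1,1,1,1,1,1,1,1,1,1,1,1,1,1,1,1,2).

From H_k ≅ ker(∂_k) / im(∂_{k+1}) we obtain:

  H_2: rank ker ∂_2 − rank ∂_3 = (18 − 18) − 0 = 0, and there is no ∂_3, so H_2 ≅ 0.

H_2 = 0.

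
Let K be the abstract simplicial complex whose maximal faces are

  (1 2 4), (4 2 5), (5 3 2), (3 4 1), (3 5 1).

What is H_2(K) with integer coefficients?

H_2 = 0.

We work with the vertex ordering 1 < 2 < 3 < 4 < 5. The simplices of K, each written with vertices in increasing order, are:

  0-simplices (5): [1], [2], [3], [4], [5]
  1-simplices (10): [1,2], [1,3], [1,4], [1,5], [2,3], [2,4], [2,5], [3,4], [3,5], [4,5]
  2-simplices (5): [1,2,4], [1,3,4], [1,3,5], [2,3,5], [2,4,5]

Hence C_0 ≅ Z^5, C_1 ≅ Z^10, C_2 ≅ Z^5.

The boundary map ∂_1: C_1 → C_0 maps an edge to its endpoints' difference, ∂[p,q] = q − p.
This gives a 5×10 integer matrix of rank 4; reducing to Smith normal form yields diagonal entries (1,1,1,1).

The boundary map ∂_2: C_2 → C_1 acts by ∂[p,q,r] = [q,r] − [p,r] + [p,q]. For instance
  ∂[2,4,5] = [4,5] − [2,5] + [2,4],
  ∂[1,3,4] = [3,4] − [1,4] + [1,3].
This gives a 10×5 integer matrix of rank 5; reducing to Smith normal form yields diagonal entries (1,1,1,1,1).

Now H_k = ker ∂_k / im ∂_{k+1}, so:

  H_2: rank ker ∂_2 − rank ∂_3 = (5 − 5) − 0 = 0, and there is no ∂_3, so H_2 = 0.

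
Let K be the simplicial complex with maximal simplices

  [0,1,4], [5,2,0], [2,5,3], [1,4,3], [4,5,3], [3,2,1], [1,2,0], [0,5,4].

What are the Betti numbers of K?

Fix the vertex order 0 < 1 < 2 < 3 < 4 < 5 and write every simplex with vertices in increasing order. Then dim K = 2 and the simplices of K are:

  0-simplices (6): [0], [1], [2], [3], [4], [5]
  1-simplices (12): [0,1], [0,2], [0,4], [0,5], [1,2], [1,3], [1,4], [2,3], [2,5], [3,4], [3,5], [4,5]
  2-simplices (8): [0,1,2], [0,1,4], [0,2,5], [0,4,5], [1,2,3], [1,3,4], [2,3,5], [3,4,5]

giving chain groups C_0 ≅ Z^6, C_1 ≅ Z^12, C_2 ≅ Z^8.

The boundary map ∂_1: C_1 → C_0 maps an edge to its endpoints' difference, ∂[p,q] = q − p.
As a 6×12 matrix over Z this has rank 5, with invariant factors (1,1,1,1,1).

The boundary map ∂_2: C_2 → C_1 maps a triangle to the signed sum of its edges. For instance
  ∂[0,2,5] = [2,5] − [0,5] + [0,2],
  ∂[1,3,4] = [3,4] − [1,4] + [1,3].
The 12×8 boundary matrix has rank 7 and Smith normal form diag(1,1,1,1,1,1,1).

From H_k ≅ ker(∂_k) / im(∂_{k+1}) we obtain:

  H_0: rank C_0 − rank ∂_1 = 6 − 5 = 1, and the invariant factors of ∂_1 are all 1, so H_0 ≅ Z.
  H_1: rank ker ∂_1 − rank ∂_2 = (12 − 5) − 7 = 0, and the invariant factors of ∂_2 are all 1, so H_1 ≅ 0.
  H_2: rank ker ∂_2 − rank ∂_3 = (8 − 7) − 0 = 1, and there is no ∂_3, so H_2 ≅ Z.

Hence the Betti numbers are b_0 = 1, b_1 = 0, b_2 = 1.

b_0 = 1, b_1 = 0, b_2 = 1.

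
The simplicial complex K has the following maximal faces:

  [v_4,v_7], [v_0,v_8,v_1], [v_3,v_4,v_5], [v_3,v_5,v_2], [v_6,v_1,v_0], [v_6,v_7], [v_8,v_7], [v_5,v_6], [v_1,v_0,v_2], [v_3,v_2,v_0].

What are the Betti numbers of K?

Order the vertices as v_0 < v_1 < v_2 < v_3 < v_4 < v_5 < v_6 < v_7 < v_8. Listing each simplex with vertices in this order, K has dimension 2 with simplices:

  0-simplices (9): [v_0], [v_1], [v_2], [v_3], [v_4], [v_5], [v_6], [v_7], [v_8]
  1-simplices (17): (17 of them)
  2-simplices (6): [v_0,v_1,v_2], [v_0,v_1,v_6], [v_0,v_1,v_8], [v_0,v_2,v_3], [v_2,v_3,v_5], [v_3,v_4,v_5]

Hence C_0 ≅ Z^9, C_1 ≅ Z^17, C_2 ≅ Z^6.

Boundary ∂_1: C_1 → C_0 is given by ∂[p,q] = [q] − [p]. For instance
  ∂[v_2,v_5] = [v_5] − [v_2].
The resulting 9×17 matrix has rank 8, and its Smith normal form has invariant factors (1,1,1,1,1,1,1,1).

Boundary ∂_2: C_2 → C_1 maps a triangle to the signed sum of its edges. For instance
  ∂[v_0,v_2,v_3] = [v_2,v_3] − [v_0,v_3] + [v_0,v_2],
  ∂[v_3,v_4,v_5] = [v_4,v_5] − [v_3,v_5] + [v_3,v_4].
The resulting 17×6 matrix has rank 6, and its Smith normal form has invariant factors (1,1,1,1,1,1).

Now H_k = ker ∂_k / im ∂_{k+1}, so:

  H_0: rank C_0 − rank ∂_1 = 9 − 8 = 1, and the invariant factors of ∂_1 are all 1, so H_0 = Z.
  H_1: rank ker ∂_1 − rank ∂_2 = (17 − 8) − 6 = 3, and the invariant factors of ∂_2 are all 1, so H_1 = Z^3.
  H_2: rank ker ∂_2 − rank ∂_3 = (6 − 6) − 0 = 0, and there is no ∂_3, so H_2 = 0.

Hence the Betti numbers are b_0 = 1, b_1 = 3, b_2 = 0.

b_0 = 1, b_1 = 3, b_2 = 0.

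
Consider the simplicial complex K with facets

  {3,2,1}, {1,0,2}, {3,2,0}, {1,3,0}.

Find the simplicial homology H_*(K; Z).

K has 4 vertices, 6 edges, 4 triangles.
rank ∂_0 = 0, rank ∂_1 = 3 ⇒ b_0 = 4 − 0 − 3 = 1; all invariant factors of ∂_1 are 1 so no torsion. So H_0 ≅ Z.
rank ∂_1 = 3, rank ∂_2 = 3 ⇒ b_1 = 6 − 3 − 3 = 0; all invariant factors of ∂_2 are 1 so no torsion. So H_1 ≅ 0.
rank ∂_2 = 3, rank ∂_3 = 0 ⇒ b_2 = 4 − 3 − 0 = 1. So H_2 ≅ Z.

H_0 ≅ Z,  H_1 = 0,  H_2 ≅ Z.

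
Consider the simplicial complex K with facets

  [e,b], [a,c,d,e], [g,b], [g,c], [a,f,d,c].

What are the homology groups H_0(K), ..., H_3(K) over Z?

Take the total order a < b < c < d < e < f < g on the vertex set. Then K (dimension 3) consists of the simplices:

  0-simplices (7): a, b, c, d, e, f, g
  1-simplices (12): ac, ad, ae, af, be, bg, cd, ce, cf, cg, de, df
  2-simplices (7): acd, ace, acf, ade, adf, cde, cdf
  3-simplices (2): acde, acdf

Hence C_0 ≅ Z^7, C_1 ≅ Z^12, C_2 ≅ Z^7, C_3 ≅ Z^2.

∂_1: C_1 → C_0 is given by ∂[p,q] = [q] − [p]. For instance
  ∂ac = c − a.
The 7×12 boundary matrix has rank 6 and Smith normal form diag(1,1,1,1,1,1).

Boundary ∂_2: C_2 → C_1 acts by ∂[p,q,r] = [q,r] − [p,r] + [p,q]. For instance
  ∂acf = cf − af + ac,
  ∂ade = de − ae + ad.
The 12×7 boundary matrix has rank 5 and Smith normal form diag(1,1,1,1,1).

The boundary map ∂_3: C_3 → C_2 sends each 3-simplex σ to the alternating sum Σ_i (−1)^i (σ with its i-th vertex removed). For instance
  ∂acdf = cdf − adf + acf − acd,
  ∂acde = cde − ade + ace − acd.
The 7×2 boundary matrix has rank 2 and Smith normal form diag(1,1).

Reading off H_k = ker ∂_k / im ∂_{k+1}:

  H_0: rank C_0 − rank ∂_1 = 7 − 6 = 1, and the invariant factors of ∂_1 are all 1, so H_0 ≅ Z.
  H_1: rank ker ∂_1 − rank ∂_2 = (12 − 6) − 5 = 1, and the invariant factors of ∂_2 are all 1, so H_1 ≅ Z.
  H_2: rank ker ∂_2 − rank ∂_3 = (7 − 5) − 2 = 0, and the invariant factors of ∂_3 are all 1, so H_2 ≅ 0.
  H_3: rank ker ∂_3 − rank ∂_4 = (2 − 2) − 0 = 0, and there is no ∂_4, so H_3 ≅ 0.

As a check, the Euler characteristic is 7 − 12 + 7 − 2 = 0, which agrees with 1 − 1 + 0 − 0 = 0.

H_0 ≅ Z,  H_1 ≅ Z,  H_2 = 0,  H_3 = 0.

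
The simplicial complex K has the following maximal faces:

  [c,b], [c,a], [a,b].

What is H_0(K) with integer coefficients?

H_0 = Z.

Take the total order a < b < c on the vertex set. Then K (dimension 1) consists of the simplices:

  0-simplices (3): a, b, c
  1-simplices (3): ab, ac, bc

Hence C_0 ≅ Z^3, C_1 ≅ Z^3.

Boundary ∂_1: C_1 → C_0 is given by ∂[p,q] = [q] − [p]. For instance
  ∂ac = c − a.
As a 3×3 matrix over Z this has rank 2, with invariant factors (1,1).

Reading off H_k = ker ∂_k / im ∂_{k+1}:

  H_0: rank C_0 − rank ∂_1 = 3 − 2 = 1, and the invariant factors of ∂_1 are all 1, so H_0 = Z.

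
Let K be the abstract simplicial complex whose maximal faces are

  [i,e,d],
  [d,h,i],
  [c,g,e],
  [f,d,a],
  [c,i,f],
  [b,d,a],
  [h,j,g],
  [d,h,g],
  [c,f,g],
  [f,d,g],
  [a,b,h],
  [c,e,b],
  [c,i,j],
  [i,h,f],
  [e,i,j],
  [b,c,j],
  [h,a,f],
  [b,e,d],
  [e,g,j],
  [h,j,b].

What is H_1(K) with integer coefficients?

Order the vertices as a < b < c < d < e < f < g < h < i < j. Listing each simplex with vertices in this order, K has dimension 2 with simplices:

  0-simplices (10): a, b, c, d, e, f, g, h, i, j
  1-simplices (30): ab, ad, af, ah, bc, bd, be, bh, bj, ce, cf, cg, ci, cj, de, df, dg, dh, di, eg, ei, ej, fg, fh, fi, gh, gj, hi, hj, ij
  2-simplices (20): abd, abh, adf, afh, bce, bcj, bde, bhj, ceg, cfg, cfi, cij, dei, dfg, dgh, dhi, egj, eij, fhi, ghj

giving chain groups C_0 ≅ Z^10, C_1 ≅ Z^30, C_2 ≅ Z^20.

Boundary ∂_1: C_1 → C_0 sends each edge [p,q] (with p < q) to q − p. For instance
  ∂de = e − d.
As a 10×30 matrix over Z this has rank 9, with invariant factors (1,1,1,1,1,1,1,1,1).

Boundary ∂_2: C_2 → C_1 sends each 2-simplex [p,q,r] to [q,r] − [p,r] + [p,q]. For instance
  ∂dei = ei − di + de,
  ∂bcj = cj − bj + bc.
The 30×20 boundary matrix has rank 20 and Smith normal form diag(1,1,1,1,1,1,1,1,1,1,1,1,1,1,1,1,1,1,1,2).

From H_k ≅ ker(∂_k) / im(∂_{k+1}) we obtain:

  H_1: rank ker ∂_1 − rank ∂_2 = (30 − 9) − 20 = 1, and ∂_2 has invariant factor 2 > 1, so H_1 = Z ⊕ Z/2.

H_1 = Z ⊕ Z/2.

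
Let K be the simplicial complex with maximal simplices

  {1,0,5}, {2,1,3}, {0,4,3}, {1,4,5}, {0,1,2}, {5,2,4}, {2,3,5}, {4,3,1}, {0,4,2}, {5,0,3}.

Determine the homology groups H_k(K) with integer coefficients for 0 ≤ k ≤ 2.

H_0 ≅ Z,  H_1 ≅ Z/2,  H_2 = 0.

We work with the vertex ordering 0 < 1 < 2 < 3 < 4 < 5. The simplices of K, each written with vertices in increasing order, are:

  0-simplices (6): [0], [1], [2], [3], [4], [5]
  1-simplices (15): [0,1], [0,2], [0,3], [0,4], [0,5], [1,2], [1,3], [1,4], [1,5], [2,3], [2,4], [2,5], [3,4], [3,5], [4,5]
  2-simplices (10): [0,1,2], [0,1,5], [0,2,4], [0,3,4], [0,3,5], [1,2,3], [1,3,4], [1,4,5], [2,3,5], [2,4,5]

so the chain groups are C_0 ≅ Z^6, C_1 ≅ Z^15, C_2 ≅ Z^10.

The boundary map ∂_1: C_1 → C_0 sends each edge [p,q] (with p < q) to q − p.
The resulting 6×15 matrix has rank 5, and its Smith normal form has invariant factors (1,1,1,1,1).

Boundary ∂_2: C_2 → C_1 maps a triangle to the signed sum of its edges. For instance
  ∂[0,1,2] = [1,2] − [0,2] + [0,1],
  ∂[0,3,5] = [3,5] − [0,5] + [0,3].
This gives a 15×10 integer matrix of rank 10; reducing to Smith normal form yields diagonal entries (1,1,1,1,1,1,1,1,1,2).

Reading off H_k = ker ∂_k / im ∂_{k+1}:

  H_0: rank C_0 − rank ∂_1 = 6 − 5 = 1, and the invariant factors of ∂_1 are all 1, so H_0 = Z.
  H_1: rank ker ∂_1 − rank ∂_2 = (15 − 5) − 10 = 0, and ∂_2 has invariant factor 2 > 1, so H_1 = Z/2.
  H_2: rank ker ∂_2 − rank ∂_3 = (10 − 10) − 0 = 0, and there is no ∂_3, so H_2 = 0.

As a check, the Euler characteristic is 6 − 15 + 10 = 1, which agrees with 1 − 0 + 0 = 1.
(K is a triangulation of the real projective plane RP^2.)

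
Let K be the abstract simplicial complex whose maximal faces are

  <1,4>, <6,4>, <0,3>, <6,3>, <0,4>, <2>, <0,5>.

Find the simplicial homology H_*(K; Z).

We work with the vertex ordering 0 < 1 < 2 < 3 < 4 < 5 < 6. The simplices of K, each written with vertices in increasing order, are:

  0-simplices (7): [0], [1], [2], [3], [4], [5], [6]
  1-simplices (6): [0,3], [0,4], [0,5], [1,4], [3,6], [4,6]

Hence C_0 ≅ Z^7, C_1 ≅ Z^6.

The boundary map ∂_1: C_1 → C_0 is given by ∂[p,q] = [q] − [p]. For instance
  ∂[3,6] = [6] − [3].
As a 7×6 matrix over Z this has rank 5, with invariant factors (1,1,1,1,1).

Now H_k = ker ∂_k / im ∂_{k+1}, so:

  H_0: rank C_0 − rank ∂_1 = 7 − 5 = 2, and the invariant factors of ∂_1 are all 1, so H_0 = Z^2.
  H_1: rank ker ∂_1 − rank ∂_2 = (6 − 5) − 0 = 1, and there is no ∂_2, so H_1 = Z.

H_0 ≅ Z^2,  H_1 ≅ Z.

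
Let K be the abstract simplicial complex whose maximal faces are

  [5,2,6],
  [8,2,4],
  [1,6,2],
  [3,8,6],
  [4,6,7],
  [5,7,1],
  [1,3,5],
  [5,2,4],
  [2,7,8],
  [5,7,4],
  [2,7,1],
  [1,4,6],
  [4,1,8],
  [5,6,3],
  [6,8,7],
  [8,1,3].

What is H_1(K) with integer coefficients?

Fix the vertex order 1 < 2 < 3 < 4 < 5 < 6 < 7 < 8 and write every simplex with vertices in increasing order. Then dim K = 2 and the simplices of K are:

  0-simplices (8): [1], [2], [3], [4], [5], [6], [7], [8]
  1-simplices (24): (24 of them)
  2-simplices (16): [1,2,6], [1,2,7], [1,3,5], [1,3,8], [1,4,6], [1,4,8], [1,5,7], [2,4,5], [2,4,8], [2,5,6], [2,7,8], [3,5,6], [3,6,8], [4,5,7], [4,6,7], [6,7,8]

Hence C_0 ≅ Z^8, C_1 ≅ Z^24, C_2 ≅ Z^16.

Boundary ∂_1: C_1 → C_0 is given by ∂[p,q] = [q] − [p].
The resulting 8×24 matrix has rank 7, and its Smith normal form has invariant factors (1,1,1,1,1,1,1).

∂_2: C_2 → C_1 sends each 2-simplex [p,q,r] to [q,r] − [p,r] + [p,q]. For instance
  ∂[1,3,5] = [3,5] − [1,5] + [1,3],
  ∂[2,5,6] = [5,6] − [2,6] + [2,5].
The resulting 24×16 matrix has rank 15, and its Smith normal form has invariant factors (1,1,1,1,1,1,1,1,1,1,1,1,1,1,1).

Now H_k = ker ∂_k / im ∂_{k+1}, so:

  H_1: rank ker ∂_1 − rank ∂_2 = (24 − 7) − 15 = 2, and the invariant factors of ∂_2 are all 1, so H_1 = Z^2.

H_1 ≅ Z^2.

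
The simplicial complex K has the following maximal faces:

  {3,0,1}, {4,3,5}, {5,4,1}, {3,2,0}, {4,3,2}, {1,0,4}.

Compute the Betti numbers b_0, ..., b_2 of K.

b_0 = 1, b_1 = 1, b_2 = 0.

Take the total order 0 < 1 < 2 < 3 < 4 < 5 on the vertex set. Then K (dimension 2) consists of the simplices:

  0-simplices (6): [0], [1], [2], [3], [4], [5]
  1-simplices (12): [0,1], [0,2], [0,3], [0,4], [1,3], [1,4], [1,5], [2,3], [2,4], [3,4], [3,5], [4,5]
  2-simplices (6): [0,1,3], [0,1,4], [0,2,3], [1,4,5], [2,3,4], [3,4,5]

so the chain groups are C_0 ≅ Z^6, C_1 ≅ Z^12, C_2 ≅ Z^6.

The boundary map ∂_1: C_1 → C_0 is given by ∂[p,q] = [q] − [p].
The resulting 6×12 matrix has rank 5, and its Smith normal form has invariant factors (1,1,1,1,1).

∂_2: C_2 → C_1 acts by ∂[p,q,r] = [q,r] − [p,r] + [p,q]. For instance
  ∂[0,1,3] = [1,3] − [0,3] + [0,1],
  ∂[3,4,5] = [4,5] − [3,5] + [3,4].
This gives a 12×6 integer matrix of rank 6; reducing to Smith normal form yields diagonal entries (1,1,1,1,1,1).

Now H_k = ker ∂_k / im ∂_{k+1}, so:

  H_0: rank C_0 − rank ∂_1 = 6 − 5 = 1, and the invariant factors of ∂_1 are all 1, so H_0 = Z.
  H_1: rank ker ∂_1 − rank ∂_2 = (12 − 5) − 6 = 1, and the invariant factors of ∂_2 are all 1, so H_1 = Z.
  H_2: rank ker ∂_2 − rank ∂_3 = (6 − 6) − 0 = 0, and there is no ∂_3, so H_2 = 0.

As a check, the Euler characteristic is 6 − 12 + 6 = 0, which agrees with 1 − 1 + 0 = 0.
(K is a triangulation of the cylinder S^1 x I.)

Hence the Betti numbers are b_0 = 1, b_1 = 1, b_2 = 0.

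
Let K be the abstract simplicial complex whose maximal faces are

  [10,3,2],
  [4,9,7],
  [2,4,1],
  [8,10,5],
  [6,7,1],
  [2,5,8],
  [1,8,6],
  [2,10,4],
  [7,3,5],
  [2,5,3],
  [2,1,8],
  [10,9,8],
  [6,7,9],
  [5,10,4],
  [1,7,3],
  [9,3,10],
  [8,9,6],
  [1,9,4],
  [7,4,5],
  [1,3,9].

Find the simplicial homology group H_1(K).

H_1 = Z × Z/2.

Fix the vertex order 1 < 2 < 3 < 4 < 5 < 6 < 7 < 8 < 9 < 10 and write every simplex with vertices in increasing order. Then dim K = 2 and the simplices of K are:

  0-simplices (10): [1], [2], [3], [4], [5], [6], [7], [8], [9], [10]
  1-simplices (30): (30 of them)
  2-simplices (20): (20 of them)

Hence C_0 ≅ Z^10, C_1 ≅ Z^30, C_2 ≅ Z^20.

Boundary ∂_1: C_1 → C_0 sends each edge [p,q] (with p < q) to q − p.
The resulting 10×30 matrix has rank 9, and its Smith normal form has invariant factors (1,1,1,1,1,1,1,1,1).

Boundary ∂_2: C_2 → C_1 acts by ∂[p,q,r] = [q,r] − [p,r] + [p,q]. For instance
  ∂[4,5,7] = [5,7] − [4,7] + [4,5],
  ∂[3,5,7] = [5,7] − [3,7] + [3,5].
The 30×20 boundary matrix has rank 20 and Smith normal form diag(1,1,1,1,1,1,1,1,1,1,1,1,1,1,1,1,1,1,1,2).

Now H_k = ker ∂_k / im ∂_{k+1}, so:

  H_1: rank ker ∂_1 − rank ∂_2 = (30 − 9) − 20 = 1, and ∂_2 has invariant factor 2 > 1, so H_1 = Z × Z/2.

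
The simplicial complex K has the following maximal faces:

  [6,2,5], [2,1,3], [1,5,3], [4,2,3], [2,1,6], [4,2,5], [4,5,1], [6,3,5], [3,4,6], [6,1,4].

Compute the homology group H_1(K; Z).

H_1 ≅ Z/2.

We work with the vertex ordering 1 < 2 < 3 < 4 < 5 < 6. The simplices of K, each written with vertices in increasing order, are:

  0-simplices (6): [1], [2], [3], [4], [5], [6]
  1-simplices (15): [1,2], [1,3], [1,4], [1,5], [1,6], [2,3], [2,4], [2,5], [2,6], [3,4], [3,5], [3,6], [4,5], [4,6], [5,6]
  2-simplices (10): [1,2,3], [1,2,6], [1,3,5], [1,4,5], [1,4,6], [2,3,4], [2,4,5], [2,5,6], [3,4,6], [3,5,6]

so the chain groups are C_0 ≅ Z^6, C_1 ≅ Z^15, C_2 ≅ Z^10.

∂_1: C_1 → C_0 is given by ∂[p,q] = [q] − [p].
This gives a 6×15 integer matrix of rank 5; reducing to Smith normal form yields diagonal entries (1,1,1,1,1).

∂_2: C_2 → C_1 acts by ∂[p,q,r] = [q,r] − [p,r] + [p,q]. For instance
  ∂[3,4,6] = [4,6] − [3,6] + [3,4],
  ∂[2,4,5] = [4,5] − [2,5] + [2,4].
As a 15×10 matrix over Z this has rank 10, with invariant factors (1,1,1,1,1,1,1,1,1,2).

Now H_k = ker ∂_k / im ∂_{k+1}, so:

  H_1: rank ker ∂_1 − rank ∂_2 = (15 − 5) − 10 = 0, and ∂_2 has invariant factor 2 > 1, so H_1 = Z/2.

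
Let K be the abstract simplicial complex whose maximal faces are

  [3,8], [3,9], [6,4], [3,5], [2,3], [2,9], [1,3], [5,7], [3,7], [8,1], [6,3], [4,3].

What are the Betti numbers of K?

We work with the vertex ordering 1 < 2 < 3 < 4 < 5 < 6 < 7 < 8 < 9. The simplices of K, each written with vertices in increasing order, are:

  0-simplices (9): [1], [2], [3], [4], [5], [6], [7], [8], [9]
  1-simplices (12): [1,3], [1,8], [2,3], [2,9], [3,4], [3,5], [3,6], [3,7], [3,8], [3,9], [4,6], [5,7]

Hence C_0 ≅ Z^9, C_1 ≅ Z^12.

Boundary ∂_1: C_1 → C_0 is given by ∂[p,q] = [q] − [p]. For instance
  ∂[3,5] = [5] − [3].
As a 9×12 matrix over Z this has rank 8, with invariant factors (1,1,1,1,1,1,1,1).

Computing H_k = (kernel of ∂_k) / (image of ∂_{k+1}):

  H_0: rank C_0 − rank ∂_1 = 9 − 8 = 1, and the invariant factors of ∂_1 are all 1, so H_0 ≅ Z.
  H_1: rank ker ∂_1 − rank ∂_2 = (12 − 8) − 0 = 4, and there is no ∂_2, so H_1 ≅ Z^4.

Hence the Betti numbers are b_0 = 1, b_1 = 4.

b_0 = 1, b_1 = 4.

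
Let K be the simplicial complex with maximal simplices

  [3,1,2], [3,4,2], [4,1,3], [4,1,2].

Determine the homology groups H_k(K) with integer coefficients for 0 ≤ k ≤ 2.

Order the vertices as 1 < 2 < 3 < 4. Listing each simplex with vertices in this order, K has dimension 2 with simplices:

  0-simplices (4): [1], [2], [3], [4]
  1-simplices (6): [1,2], [1,3], [1,4], [2,3], [2,4], [3,4]
  2-simplices (4): [1,2,3], [1,2,4], [1,3,4], [2,3,4]

so the chain groups are C_0 ≅ Z^4, C_1 ≅ Z^6, C_2 ≅ Z^4.

Boundary ∂_1: C_1 → C_0 is given by ∂[p,q] = [q] − [p]. For instance
  ∂[1,4] = [4] − [1].
As a 4×6 matrix over Z this has rank 3, with invariant factors (1,1,1).

∂_2: C_2 → C_1 acts by ∂[p,q,r] = [q,r] − [p,r] + [p,q]. For instance
  ∂[1,2,4] = [2,4] − [1,4] + [1,2],
  ∂[1,3,4] = [3,4] − [1,4] + [1,3].
As a 6×4 matrix over Z this has rank 3, with invariant factors (1,1,1).

Computing H_k = (kernel of ∂_k) / (image of ∂_{k+1}):

  H_0: rank C_0 − rank ∂_1 = 4 − 3 = 1, and the invariant factors of ∂_1 are all 1, so H_0 = Z.
  H_1: rank ker ∂_1 − rank ∂_2 = (6 − 3) − 3 = 0, and the invariant factors of ∂_2 are all 1, so H_1 = 0.
  H_2: rank ker ∂_2 − rank ∂_3 = (4 − 3) − 0 = 1, and there is no ∂_3, so H_2 = Z.

As a check, the Euler characteristic is 4 − 6 + 4 = 2, which agrees with 1 − 0 + 1 = 2.

H_0 = Z,  H_1 = 0,  H_2 = Z.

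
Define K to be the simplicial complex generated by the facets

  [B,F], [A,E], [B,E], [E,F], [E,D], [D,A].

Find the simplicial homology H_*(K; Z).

H_0 = Z,  H_1 = Z^2.

Fix the vertex order A < B < D < E < F and write every simplex with vertices in increasing order. Then dim K = 1 and the simplices of K are:

  0-simplices (5): A, B, D, E, F
  1-simplices (6): AD, AE, BE, BF, DE, EF

so the chain groups are C_0 ≅ Z^5, C_1 ≅ Z^6.

Boundary ∂_1: C_1 → C_0 sends each edge [p,q] (with p < q) to q − p.
The resulting 5×6 matrix has rank 4, and its Smith normal form has invariant factors (1,1,1,1).

Reading off H_k = ker ∂_k / im ∂_{k+1}:

  H_0: rank C_0 − rank ∂_1 = 5 − 4 = 1, and the invariant factors of ∂_1 are all 1, so H_0 ≅ Z.
  H_1: rank ker ∂_1 − rank ∂_2 = (6 − 4) − 0 = 2, and there is no ∂_2, so H_1 ≅ Z^2.

As a check, the Euler characteristic is 5 − 6 = -1, which agrees with 1 − 2 = -1.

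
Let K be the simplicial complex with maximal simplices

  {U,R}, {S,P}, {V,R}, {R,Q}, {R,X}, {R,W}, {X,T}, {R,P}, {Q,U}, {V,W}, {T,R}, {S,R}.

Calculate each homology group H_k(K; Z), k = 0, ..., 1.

Fix the vertex order P < Q < R < S < T < U < V < W < X and write every simplex with vertices in increasing order. Then dim K = 1 and the simplices of K are:

  0-simplices (9): P, Q, R, S, T, U, V, W, X
  1-simplices (12): PR, PS, QR, QU, RS, RT, RU, RV, RW, RX, TX, VW

giving chain groups C_0 ≅ Z^9, C_1 ≅ Z^12.

The boundary map ∂_1: C_1 → C_0 is given by ∂[p,q] = [q] − [p].
This gives a 9×12 integer matrix of rank 8; reducing to Smith normal form yields diagonal entries (1,1,1,1,1,1,1,1).

Reading off H_k = ker ∂_k / im ∂_{k+1}:

  H_0: rank C_0 − rank ∂_1 = 9 − 8 = 1, and the invariant factors of ∂_1 are all 1, so H_0 = Z.
  H_1: rank ker ∂_1 − rank ∂_2 = (12 − 8) − 0 = 4, and there is no ∂_2, so H_1 = Z^4.

H_0 ≅ Z,  H_1 ≅ Z^4.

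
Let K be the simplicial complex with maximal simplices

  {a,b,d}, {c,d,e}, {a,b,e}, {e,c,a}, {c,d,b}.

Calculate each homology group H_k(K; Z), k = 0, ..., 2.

H_0 ≅ Z,  H_1 ≅ Z,  H_2 = 0.

Fix the vertex order a < b < c < d < e and write every simplex with vertices in increasing order. Then dim K = 2 and the simplices of K are:

  0-simplices (5): a, b, c, d, e
  1-simplices (10): ab, ac, ad, ae, bc, bd, be, cd, ce, de
  2-simplices (5): abd, abe, ace, bcd, cde

giving chain groups C_0 ≅ Z^5, C_1 ≅ Z^10, C_2 ≅ Z^5.

The boundary map ∂_1: C_1 → C_0 maps an edge to its endpoints' difference, ∂[p,q] = q − p.
As a 5×10 matrix over Z this has rank 4, with invariant factors (1,1,1,1).

∂_2: C_2 → C_1 maps a triangle to the signed sum of its edges. For instance
  ∂abd = bd − ad + ab,
  ∂bcd = cd − bd + bc.
This gives a 10×5 integer matrix of rank 5; reducing to Smith normal form yields diagonal entries (1,1,1,1,1).

Computing H_k = (kernel of ∂_k) / (image of ∂_{k+1}):

  H_0: rank C_0 − rank ∂_1 = 5 − 4 = 1, and the invariant factors of ∂_1 are all 1, so H_0 ≅ Z.
  H_1: rank ker ∂_1 − rank ∂_2 = (10 − 4) − 5 = 1, and the invariant factors of ∂_2 are all 1, so H_1 ≅ Z.
  H_2: rank ker ∂_2 − rank ∂_3 = (5 − 5) − 0 = 0, and there is no ∂_3, so H_2 ≅ 0.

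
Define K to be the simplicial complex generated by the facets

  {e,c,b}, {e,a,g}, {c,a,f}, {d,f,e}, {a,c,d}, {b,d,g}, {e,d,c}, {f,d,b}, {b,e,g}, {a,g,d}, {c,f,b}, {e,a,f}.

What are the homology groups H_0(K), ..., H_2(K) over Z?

H_0 = Z,  H_1 = Z_2,  H_2 = 0.

Take the total order a < b < c < d < e < f < g on the vertex set. Then K (dimension 2) consists of the simplices:

  0-simplices (7): a, b, c, d, e, f, g
  1-simplices (18): ac, ad, ae, af, ag, bc, bd, be, bf, bg, cd, ce, cf, de, df, dg, ef, eg
  2-simplices (12): acd, acf, adg, aef, aeg, bce, bcf, bdf, bdg, beg, cde, def

so the chain groups are C_0 ≅ Z^7, C_1 ≅ Z^18, C_2 ≅ Z^12.

∂_1: C_1 → C_0 sends each edge [p,q] (with p < q) to q − p. For instance
  ∂cf = f − c.
The resulting 7×18 matrix has rank 6, and its Smith normal form has invariant factors (1,1,1,1,1,1).

∂_2: C_2 → C_1 sends each 2-simplex [p,q,r] to [q,r] − [p,r] + [p,q]. For instance
  ∂bcf = cf − bf + bc,
  ∂adg = dg − ag + ad.
The 18×12 boundary matrix has rank 12 and Smith normal form diag(1,1,1,1,1,1,1,1,1,1,1,2).

Now H_k = ker ∂_k / im ∂_{k+1}, so:

  H_0: rank C_0 − rank ∂_1 = 7 − 6 = 1, and the invariant factors of ∂_1 are all 1, so H_0 = Z.
  H_1: rank ker ∂_1 − rank ∂_2 = (18 − 6) − 12 = 0, and ∂_2 has invariant factor 2 > 1, so H_1 = Z_2.
  H_2: rank ker ∂_2 − rank ∂_3 = (12 − 12) − 0 = 0, and there is no ∂_3, so H_2 = 0.

(K is a triangulation of the real projective plane RP^2.)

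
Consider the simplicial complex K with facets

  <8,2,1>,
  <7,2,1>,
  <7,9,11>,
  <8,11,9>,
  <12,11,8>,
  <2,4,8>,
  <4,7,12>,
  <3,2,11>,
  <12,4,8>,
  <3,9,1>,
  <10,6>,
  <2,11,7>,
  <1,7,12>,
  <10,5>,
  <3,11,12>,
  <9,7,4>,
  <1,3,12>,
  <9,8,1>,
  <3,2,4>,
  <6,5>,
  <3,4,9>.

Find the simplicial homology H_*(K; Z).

H_0 = Z^2,  H_1 = Z^3,  H_2 = Z.

We work with the vertex ordering 1 < 2 < 3 < 4 < 5 < 6 < 7 < 8 < 9 < 10 < 11 < 12. The simplices of K, each written with vertices in increasing order, are:

  0-simplices (12): [1], [2], [3], [4], [5], [6], [7], [8], [9], [10], [11], [12]
  1-simplices (30): (30 of them)
  2-simplices (18): (18 of them)

Hence C_0 ≅ Z^12, C_1 ≅ Z^30, C_2 ≅ Z^18.

∂_1: C_1 → C_0 is given by ∂[p,q] = [q] − [p]. For instance
  ∂[4,7] = [7] − [4].
This gives a 12×30 integer matrix of rank 10; reducing to Smith normal form yields diagonal entries (1,1,1,1,1,1,1,1,1,1).

∂_2: C_2 → C_1 sends each 2-simplex [p,q,r] to [q,r] − [p,r] + [p,q]. For instance
  ∂[1,3,12] = [3,12] − [1,12] + [1,3],
  ∂[4,8,12] = [8,12] − [4,12] + [4,8].
The 30×18 boundary matrix has rank 17 and Smith normal form diag(1,1,1,1,1,1,1,1,1,1,1,1,1,1,1,1,1).

Reading off H_k = ker ∂_k / im ∂_{k+1}:

  H_0: rank C_0 − rank ∂_1 = 12 − 10 = 2, and the invariant factors of ∂_1 are all 1, so H_0 ≅ Z^2.
  H_1: rank ker ∂_1 − rank ∂_2 = (30 − 10) − 17 = 3, and the invariant factors of ∂_2 are all 1, so H_1 ≅ Z^3.
  H_2: rank ker ∂_2 − rank ∂_3 = (18 − 17) − 0 = 1, and there is no ∂_3, so H_2 ≅ Z.

(K is a triangulation of the disjoint union of the torus T^2 and the circle S^1.)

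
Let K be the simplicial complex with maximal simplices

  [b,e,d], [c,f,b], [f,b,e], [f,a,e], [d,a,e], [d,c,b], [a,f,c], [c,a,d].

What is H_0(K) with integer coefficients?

We work with the vertex ordering a < b < c < d < e < f. The simplices of K, each written with vertices in increasing order, are:

  0-simplices (6): a, b, c, d, e, f
  1-simplices (12): ac, ad, ae, af, bc, bd, be, bf, cd, cf, de, ef
  2-simplices (8): acd, acf, ade, aef, bcd, bcf, bde, bef

so the chain groups are C_0 ≅ Z^6, C_1 ≅ Z^12, C_2 ≅ Z^8.

∂_1: C_1 → C_0 maps an edge to its endpoints' difference, ∂[p,q] = q − p. For instance
  ∂af = f − a.
The resulting 6×12 matrix has rank 5, and its Smith normal form has invariant factors (1,1,1,1,1).

Boundary ∂_2: C_2 → C_1 acts by ∂[p,q,r] = [q,r] − [p,r] + [p,q]. For instance
  ∂bef = ef − bf + be,
  ∂bcd = cd − bd + bc.
The 12×8 boundary matrix has rank 7 and Smith normal form diag(1,1,1,1,1,1,1).

From H_k ≅ ker(∂_k) / im(∂_{k+1}) we obtain:

  H_0: rank C_0 − rank ∂_1 = 6 − 5 = 1, and the invariant factors of ∂_1 are all 1, so H_0 = Z.

H_0 ≅ Z.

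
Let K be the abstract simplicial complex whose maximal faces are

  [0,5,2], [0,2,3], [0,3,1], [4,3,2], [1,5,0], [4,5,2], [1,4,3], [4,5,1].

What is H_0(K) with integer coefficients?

Order the vertices as 0 < 1 < 2 < 3 < 4 < 5. Listing each simplex with vertices in this order, K has dimension 2 with simplices:

  0-simplices (6): [0], [1], [2], [3], [4], [5]
  1-simplices (12): [0,1], [0,2], [0,3], [0,5], [1,3], [1,4], [1,5], [2,3], [2,4], [2,5], [3,4], [4,5]
  2-simplices (8): [0,1,3], [0,1,5], [0,2,3], [0,2,5], [1,3,4], [1,4,5], [2,3,4], [2,4,5]

so the chain groups are C_0 ≅ Z^6, C_1 ≅ Z^12, C_2 ≅ Z^8.

The boundary map ∂_1: C_1 → C_0 is given by ∂[p,q] = [q] − [p].
The resulting 6×12 matrix has rank 5, and its Smith normal form has invariant factors (1,1,1,1,1).

Boundary ∂_2: C_2 → C_1 sends each 2-simplex [p,q,r] to [q,r] − [p,r] + [p,q]. For instance
  ∂[2,4,5] = [4,5] − [2,5] + [2,4],
  ∂[2,3,4] = [3,4] − [2,4] + [2,3].
The resulting 12×8 matrix has rank 7, and its Smith normal form has invariant factors (1,1,1,1,1,1,1).

From H_k ≅ ker(∂_k) / im(∂_{k+1}) we obtain:

  H_0: rank C_0 − rank ∂_1 = 6 − 5 = 1, and the invariant factors of ∂_1 are all 1, so H_0 = Z.

(K is a triangulation of the 2-sphere S^2.)

H_0 ≅ Z.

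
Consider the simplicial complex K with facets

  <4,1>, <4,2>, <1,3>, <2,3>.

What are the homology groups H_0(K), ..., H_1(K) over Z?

H_0 = Z,  H_1 = Z.

Order the vertices as 1 < 2 < 3 < 4. Listing each simplex with vertices in this order, K has dimension 1 with simplices:

  0-simplices (4): [1], [2], [3], [4]
  1-simplices (4): [1,3], [1,4], [2,3], [2,4]

so the chain groups are C_0 ≅ Z^4, C_1 ≅ Z^4.

Boundary ∂_1: C_1 → C_0 sends each edge [p,q] (with p < q) to q − p.
As a 4×4 matrix over Z this has rank 3, with invariant factors (1,1,1).

From H_k ≅ ker(∂_k) / im(∂_{k+1}) we obtain:

  H_0: rank C_0 − rank ∂_1 = 4 − 3 = 1, and the invariant factors of ∂_1 are all 1, so H_0 = Z.
  H_1: rank ker ∂_1 − rank ∂_2 = (4 − 3) − 0 = 1, and there is no ∂_2, so H_1 = Z.

(K is a triangulation of the circle S^1.)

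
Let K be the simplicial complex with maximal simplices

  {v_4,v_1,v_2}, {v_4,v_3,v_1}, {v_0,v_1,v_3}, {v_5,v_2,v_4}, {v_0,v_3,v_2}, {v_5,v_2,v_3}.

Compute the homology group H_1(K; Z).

Order the vertices as v_0 < v_1 < v_2 < v_3 < v_4 < v_5. Listing each simplex with vertices in this order, K has dimension 2 with simplices:

  0-simplices (6): [v_0], [v_1], [v_2], [v_3], [v_4], [v_5]
  1-simplices (12): [v_0,v_1], [v_0,v_2], [v_0,v_3], [v_1,v_2], [v_1,v_3], [v_1,v_4], [v_2,v_3], [v_2,v_4], [v_2,v_5], [v_3,v_4], [v_3,v_5], [v_4,v_5]
  2-simplices (6): [v_0,v_1,v_3], [v_0,v_2,v_3], [v_1,v_2,v_4], [v_1,v_3,v_4], [v_2,v_3,v_5], [v_2,v_4,v_5]

Hence C_0 ≅ Z^6, C_1 ≅ Z^12, C_2 ≅ Z^6.

Boundary ∂_1: C_1 → C_0 sends each edge [p,q] (with p < q) to q − p. For instance
  ∂[v_2,v_4] = [v_4] − [v_2].
This gives a 6×12 integer matrix of rank 5; reducing to Smith normal form yields diagonal entries (1,1,1,1,1).

∂_2: C_2 → C_1 maps a triangle to the signed sum of its edges. For instance
  ∂[v_2,v_3,v_5] = [v_3,v_5] − [v_2,v_5] + [v_2,v_3],
  ∂[v_1,v_2,v_4] = [v_2,v_4] − [v_1,v_4] + [v_1,v_2].
This gives a 12×6 integer matrix of rank 6; reducing to Smith normal form yields diagonal entries (1,1,1,1,1,1).

Now H_k = ker ∂_k / im ∂_{k+1}, so:

  H_1: rank ker ∂_1 − rank ∂_2 = (12 − 5) − 6 = 1, and the invariant factors of ∂_2 are all 1, so H_1 = Z.

H_1 = Z.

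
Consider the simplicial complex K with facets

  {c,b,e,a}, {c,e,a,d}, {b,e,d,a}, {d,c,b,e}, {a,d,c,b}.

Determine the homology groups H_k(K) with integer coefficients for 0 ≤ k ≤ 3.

H_0 = Z,  H_1 = 0,  H_2 = 0,  H_3 = Z.

Order the vertices as a < b < c < d < e. Listing each simplex with vertices in this order, K has dimension 3 with simplices:

  0-simplices (5): a, b, c, d, e
  1-simplices (10): ab, ac, ad, ae, bc, bd, be, cd, ce, de
  2-simplices (10): abc, abd, abe, acd, ace, ade, bcd, bce, bde, cde
  3-simplices (5): abcd, abce, abde, acde, bcde

giving chain groups C_0 ≅ Z^5, C_1 ≅ Z^10, C_2 ≅ Z^10, C_3 ≅ Z^5.

The boundary map ∂_1: C_1 → C_0 sends each edge [p,q] (with p < q) to q − p.
This gives a 5×10 integer matrix of rank 4; reducing to Smith normal form yields diagonal entries (1,1,1,1).

∂_2: C_2 → C_1 maps a triangle to the signed sum of its edges. For instance
  ∂ace = ce − ae + ac,
  ∂bce = ce − be + bc.
This gives a 10×10 integer matrix of rank 6; reducing to Smith normal form yields diagonal entries (1,1,1,1,1,1).

Boundary ∂_3: C_3 → C_2 sends each 3-simplex σ to the alternating sum Σ_i (−1)^i (σ with its i-th vertex removed). For instance
  ∂bcde = cde − bde + bce − bcd,
  ∂acde = cde − ade + ace − acd.
This gives a 10×5 integer matrix of rank 4; reducing to Smith normal form yields diagonal entries (1,1,1,1).

From H_k ≅ ker(∂_k) / im(∂_{k+1}) we obtain:

  H_0: rank C_0 − rank ∂_1 = 5 − 4 = 1, and the invariant factors of ∂_1 are all 1, so H_0 = Z.
  H_1: rank ker ∂_1 − rank ∂_2 = (10 − 4) − 6 = 0, and the invariant factors of ∂_2 are all 1, so H_1 = 0.
  H_2: rank ker ∂_2 − rank ∂_3 = (10 − 6) − 4 = 0, and the invariant factors of ∂_3 are all 1, so H_2 = 0.
  H_3: rank ker ∂_3 − rank ∂_4 = (5 − 4) − 0 = 1, and there is no ∂_4, so H_3 = Z.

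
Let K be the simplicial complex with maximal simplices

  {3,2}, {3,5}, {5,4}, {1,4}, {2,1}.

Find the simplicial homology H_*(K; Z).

Take the total order 1 < 2 < 3 < 4 < 5 on the vertex set. Then K (dimension 1) consists of the simplices:

  0-simplices (5): [1], [2], [3], [4], [5]
  1-simplices (5): [1,2], [1,4], [2,3], [3,5], [4,5]

so the chain groups are C_0 ≅ Z^5, C_1 ≅ Z^5.

Boundary ∂_1: C_1 → C_0 sends each edge [p,q] (with p < q) to q − p.
The resulting 5×5 matrix has rank 4, and its Smith normal form has invariant factors (1,1,1,1).

Now H_k = ker ∂_k / im ∂_{k+1}, so:

  H_0: rank C_0 − rank ∂_1 = 5 − 4 = 1, and the invariant factors of ∂_1 are all 1, so H_0 ≅ Z.
  H_1: rank ker ∂_1 − rank ∂_2 = (5 − 4) − 0 = 1, and there is no ∂_2, so H_1 ≅ Z.

As a check, the Euler characteristic is 5 − 5 = 0, which agrees with 1 − 1 = 0.

H_0 = Z,  H_1 = Z.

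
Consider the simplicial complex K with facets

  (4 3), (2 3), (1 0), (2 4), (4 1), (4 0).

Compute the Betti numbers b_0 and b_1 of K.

K has 5 vertices, 6 edges.
rank ∂_0 = 0, rank ∂_1 = 4 ⇒ b_0 = 5 − 0 − 4 = 1; all invariant factors of ∂_1 are 1 so no torsion. So H_0 ≅ Z.
rank ∂_1 = 4, rank ∂_2 = 0 ⇒ b_1 = 6 − 4 − 0 = 2. So H_1 ≅ Z^2.

b_0 = 1, b_1 = 2.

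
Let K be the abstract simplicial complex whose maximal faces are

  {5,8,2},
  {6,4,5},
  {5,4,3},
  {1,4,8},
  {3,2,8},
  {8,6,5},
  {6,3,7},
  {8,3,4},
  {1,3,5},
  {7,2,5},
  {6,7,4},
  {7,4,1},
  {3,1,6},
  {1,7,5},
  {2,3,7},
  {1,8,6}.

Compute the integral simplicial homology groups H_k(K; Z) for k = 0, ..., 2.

H_0 ≅ Z,  H_1 ≅ Z^2,  H_2 ≅ Z.

Fix the vertex order 1 < 2 < 3 < 4 < 5 < 6 < 7 < 8 and write every simplex with vertices in increasing order. Then dim K = 2 and the simplices of K are:

  0-simplices (8): [1], [2], [3], [4], [5], [6], [7], [8]
  1-simplices (24): (24 of them)
  2-simplices (16): [1,3,5], [1,3,6], [1,4,7], [1,4,8], [1,5,7], [1,6,8], [2,3,7], [2,3,8], [2,5,7], [2,5,8], [3,4,5], [3,4,8], [3,6,7], [4,5,6], [4,6,7], [5,6,8]

Hence C_0 ≅ Z^8, C_1 ≅ Z^24, C_2 ≅ Z^16.

The boundary map ∂_1: C_1 → C_0 is given by ∂[p,q] = [q] − [p].
The 8×24 boundary matrix has rank 7 and Smith normal form diag(1,1,1,1,1,1,1).

The boundary map ∂_2: C_2 → C_1 sends each 2-simplex [p,q,r] to [q,r] − [p,r] + [p,q]. For instance
  ∂[2,3,7] = [3,7] − [2,7] + [2,3],
  ∂[2,5,8] = [5,8] − [2,8] + [2,5].
The resulting 24×16 matrix has rank 15, and its Smith normal form has invariant factors (1,1,1,1,1,1,1,1,1,1,1,1,1,1,1).

Reading off H_k = ker ∂_k / im ∂_{k+1}:

  H_0: rank C_0 − rank ∂_1 = 8 − 7 = 1, and the invariant factors of ∂_1 are all 1, so H_0 = Z.
  H_1: rank ker ∂_1 − rank ∂_2 = (24 − 7) − 15 = 2, and the invariant factors of ∂_2 are all 1, so H_1 = Z^2.
  H_2: rank ker ∂_2 − rank ∂_3 = (16 − 15) − 0 = 1, and there is no ∂_3, so H_2 = Z.

As a check, the Euler characteristic is 8 − 24 + 16 = 0, which agrees with 1 − 2 + 1 = 0.
(K is a triangulation of the torus T^2.)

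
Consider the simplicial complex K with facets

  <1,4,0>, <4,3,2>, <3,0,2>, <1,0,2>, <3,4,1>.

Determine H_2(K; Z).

H_2 ≅ 0.

K has 5 vertices, 10 edges, 5 triangles.
rank ∂_2 = 5, rank ∂_3 = 0 ⇒ b_2 = 5 − 5 − 0 = 0. So H_2 ≅ 0.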